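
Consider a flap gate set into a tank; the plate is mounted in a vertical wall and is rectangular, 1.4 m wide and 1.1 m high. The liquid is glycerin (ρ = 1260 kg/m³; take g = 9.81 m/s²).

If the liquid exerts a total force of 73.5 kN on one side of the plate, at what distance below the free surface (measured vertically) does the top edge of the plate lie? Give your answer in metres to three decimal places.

d_top ≈ 3.311 m

γ = ρg = 1260 × 9.81 / 1000 = 12.3606 kN/m³.
A = 1.4 × 1.1 = 1.54 m².
From F = γ·h_c·A, the centroid depth is h_c = 73.5/(12.3606 × 1.54) = 3.86124 m.
The centroid lies 1.1/2 = 0.55 m below the top edge, so the top edge sits at h_top = 3.86124 − 0.55 = 3.31124 m below the surface.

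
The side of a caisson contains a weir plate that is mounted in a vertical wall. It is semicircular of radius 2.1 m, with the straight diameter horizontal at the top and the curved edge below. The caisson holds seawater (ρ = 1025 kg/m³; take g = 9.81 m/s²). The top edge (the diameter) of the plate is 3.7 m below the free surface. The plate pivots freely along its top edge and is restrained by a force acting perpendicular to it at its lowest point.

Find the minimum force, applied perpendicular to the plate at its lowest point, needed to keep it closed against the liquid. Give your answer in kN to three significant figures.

P ≈ 146 kN

γ = ρg = 1025 × 9.81 / 1000 = 10.05525 kN/m³.
The centroid of a semicircle lies 4r/(3π) = 0.891268 m from the diameter, here below the top edge, so the centroid depth is h_c = 3.7 + 0.891268 = 4.59127 m.
A = πr²/2 = π × 2.1²/2 = 6.92721 m².
Resultant F = γ·h_c·A = 10.05525 × 4.59127 × 6.92721 = 319.804 kN.
I_c = (π/8 − 8/(9π))·r⁴ = 0.109757 × 2.1⁴ = 2.13457 m⁴.
Centre of pressure: y_p = y_c + I_c/(y_c·A) = 4.59127 + 2.13457/(4.59127 × 6.92721) = 4.59127 + 0.0671149 = 4.65838 m along the plane.
The resultant acts 0.891268 + 0.0671149 = 0.958383 m (along the plate) below the hinge at the top edge, so the moment about the hinge is M = F × 0.958383 = 319.804 × 0.958383 = 306.495 kN·m.
A normal force at the bottom, 2.1 m from the hinge, must supply this moment: P = 306.495/2.1 = 145.95 kN.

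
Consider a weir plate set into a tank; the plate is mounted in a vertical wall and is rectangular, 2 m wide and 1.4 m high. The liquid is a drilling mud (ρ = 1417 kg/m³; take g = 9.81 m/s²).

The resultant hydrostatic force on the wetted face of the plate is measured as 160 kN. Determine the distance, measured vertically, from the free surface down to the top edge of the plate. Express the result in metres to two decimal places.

d_top ≈ 3.41 m

γ = ρg = 1417 × 9.81 / 1000 = 13.90077 kN/m³.
A = 2 × 1.4 = 2.8 m².
From F = γ·h_c·A, the centroid depth is h_c = 160/(13.90077 × 2.8) = 4.11077 m.
The centroid lies 1.4/2 = 0.7 m below the top edge, so the top edge sits at h_top = 4.11077 − 0.7 = 3.41077 m below the surface.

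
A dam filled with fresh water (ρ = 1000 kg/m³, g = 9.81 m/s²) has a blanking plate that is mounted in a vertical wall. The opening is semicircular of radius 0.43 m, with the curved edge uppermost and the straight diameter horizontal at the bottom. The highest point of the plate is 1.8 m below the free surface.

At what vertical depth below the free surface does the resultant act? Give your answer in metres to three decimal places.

γ = ρg = 1000 × 9.81 = 9810 N/m³ = 9.81 kN/m³.
The centroid lies 4r/(3π) = 0.182498 m above the diameter, so r − 4r/(3π) = 0.43 − 0.182498 = 0.247502 m below the topmost point, so the centroid depth is h_c = 1.8 + 0.247502 = 2.0475 m.
A = πr²/2 = π × 0.43²/2 = 0.29044 m².
Resultant F = γ·h_c·A = 9.81 × 2.0475 × 0.29044 = 5.83377 kN.
I_c = (π/8 − 8/(9π))·r⁴ = 0.109757 × 0.43⁴ = 0.00375237 m⁴.
Centre of pressure: y_p = y_c + I_c/(y_c·A) = 2.0475 + 0.00375237/(2.0475 × 0.29044) = 2.0475 + 0.00630994 = 2.05381 m along the plane.

h_p = 2.054 m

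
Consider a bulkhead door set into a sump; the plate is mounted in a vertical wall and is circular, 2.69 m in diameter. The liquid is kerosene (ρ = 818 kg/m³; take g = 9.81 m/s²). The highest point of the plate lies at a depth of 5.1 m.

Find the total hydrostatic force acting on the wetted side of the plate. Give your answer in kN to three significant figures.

F ≈ 294 kN

γ = ρg = 818 × 9.81 / 1000 = 8.02458 kN/m³.
The centroid is at the centre, 1.345 m below the top of the plate, so the centroid depth is h_c = 5.1 + 1.345 = 6.445 m.
A = π(1.345)² = 5.68322 m².
Resultant F = γ·h_c·A = 8.02458 × 6.445 × 5.68322 = 293.927 kN.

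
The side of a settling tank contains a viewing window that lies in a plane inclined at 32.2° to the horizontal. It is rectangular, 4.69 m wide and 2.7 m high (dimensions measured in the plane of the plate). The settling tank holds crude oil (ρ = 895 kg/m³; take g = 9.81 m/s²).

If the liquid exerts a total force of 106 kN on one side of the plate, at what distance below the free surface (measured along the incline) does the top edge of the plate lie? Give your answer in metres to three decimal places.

γ = ρg = 895 × 9.81 / 1000 = 8.77995 kN/m³.
A = 4.69 × 2.7 = 12.663 m².
From F = γ·h_c·A, the centroid depth is h_c = 106/(8.77995 × 12.663) = 0.953405 m.
Let θ = 32.2° be the plate's angle to the horizontal; measure y along the incline from where the plane meets the free surface. Vertical depth h = y·sinθ with sinθ = 0.532876.
Along the incline, y_c = h_c/sinθ = 0.953405/0.532876 = 1.78917 m.
The centroid lies 2.7/2 = 1.35 m below the top edge, so the top edge sits at y_top = 1.78917 − 1.35 = 0.43917 m along the incline.

y_top ≈ 0.439 m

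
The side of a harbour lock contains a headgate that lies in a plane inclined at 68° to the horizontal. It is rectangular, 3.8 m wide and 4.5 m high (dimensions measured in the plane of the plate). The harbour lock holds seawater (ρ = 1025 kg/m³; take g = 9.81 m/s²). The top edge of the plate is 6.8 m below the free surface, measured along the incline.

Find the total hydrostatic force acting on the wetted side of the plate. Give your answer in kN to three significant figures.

γ = ρg = 1025 × 9.81 / 1000 = 10.05525 kN/m³.
Let θ = 68° be the plate's angle to the horizontal; measure y along the incline from where the plane meets the free surface. Vertical depth h = y·sinθ with sinθ = 0.927184.
The centroid lies 4.5/2 = 2.25 m below the top edge, so y_c = 6.8 + 2.25 = 9.05 m and h_c = 9.05 × 0.927184 = 8.39102 m.
A = 3.8 × 4.5 = 17.1 m².
Resultant F = γ·h_c·A = 10.05525 × 8.39102 × 17.1 = 1442.79 kN.

F ≈ 1440 kN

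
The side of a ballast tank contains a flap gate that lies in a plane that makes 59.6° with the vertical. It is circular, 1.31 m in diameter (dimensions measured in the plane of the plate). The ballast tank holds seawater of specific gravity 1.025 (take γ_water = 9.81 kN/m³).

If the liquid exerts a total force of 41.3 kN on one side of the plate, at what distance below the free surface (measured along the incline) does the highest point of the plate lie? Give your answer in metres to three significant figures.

y_top ≈ 5.37 m

γ = 1.025 × 9.81 = 10.05525 kN/m³.
A = π(0.655)² = 1.34782 m².
From F = γ·h_c·A, the centroid depth is h_c = 41.3/(10.05525 × 1.34782) = 3.04737 m.
The plate makes 59.6° with the vertical, i.e. θ = 90° − 59.6° = 30.4° to the horizontal. Measuring y along the incline from the free-surface line, vertical depth h = y·sinθ with sinθ = 0.506034.
Along the incline, y_c = h_c/sinθ = 3.04737/0.506034 = 6.02207 m.
The centroid is at the centre, 0.655 m below the top of the plate, so the highest point sits at y_top = 6.02207 − 0.655 = 5.36707 m along the incline.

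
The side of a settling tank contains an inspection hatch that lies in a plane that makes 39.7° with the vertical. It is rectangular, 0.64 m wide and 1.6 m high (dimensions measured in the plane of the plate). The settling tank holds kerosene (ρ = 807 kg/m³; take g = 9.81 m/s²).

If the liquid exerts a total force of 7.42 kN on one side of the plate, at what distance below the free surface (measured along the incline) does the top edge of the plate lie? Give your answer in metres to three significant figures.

γ = ρg = 807 × 9.81 / 1000 = 7.91667 kN/m³.
A = 0.64 × 1.6 = 1.024 m².
From F = γ·h_c·A, the centroid depth is h_c = 7.42/(7.91667 × 1.024) = 0.915296 m.
The plate makes 39.7° with the vertical, i.e. θ = 90° − 39.7° = 50.3° to the horizontal. Measuring y along the incline from the free-surface line, vertical depth h = y·sinθ with sinθ = 0.769400.
Along the incline, y_c = h_c/sinθ = 0.915296/0.769400 = 1.18962 m.
The centroid lies 1.6/2 = 0.8 m below the top edge, so the top edge sits at y_top = 1.18962 − 0.8 = 0.38962 m along the incline.

y_top ≈ 0.390 m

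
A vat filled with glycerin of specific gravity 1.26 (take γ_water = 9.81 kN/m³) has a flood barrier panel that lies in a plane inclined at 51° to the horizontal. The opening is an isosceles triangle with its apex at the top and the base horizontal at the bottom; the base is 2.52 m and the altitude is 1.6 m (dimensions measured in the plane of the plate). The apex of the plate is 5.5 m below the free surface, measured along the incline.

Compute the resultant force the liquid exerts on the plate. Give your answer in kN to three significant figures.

γ = 1.26 × 9.81 = 12.3606 kN/m³.
Let θ = 51° be the plate's angle to the horizontal; measure y along the incline from where the plane meets the free surface. Vertical depth h = y·sinθ with sinθ = 0.777146.
With the apex up, the centroid sits 2h/3 = 2 × 1.6/3 = 1.06667 m below the apex, so y_c = 5.5 + 1.06667 = 6.56667 m and h_c = 6.56667 × 0.777146 = 5.10326 m.
A = ½ × 2.52 × 1.6 = 2.016 m².
Resultant F = γ·h_c·A = 12.3606 × 5.10326 × 2.016 = 127.168 kN.

F ≈ 127 kN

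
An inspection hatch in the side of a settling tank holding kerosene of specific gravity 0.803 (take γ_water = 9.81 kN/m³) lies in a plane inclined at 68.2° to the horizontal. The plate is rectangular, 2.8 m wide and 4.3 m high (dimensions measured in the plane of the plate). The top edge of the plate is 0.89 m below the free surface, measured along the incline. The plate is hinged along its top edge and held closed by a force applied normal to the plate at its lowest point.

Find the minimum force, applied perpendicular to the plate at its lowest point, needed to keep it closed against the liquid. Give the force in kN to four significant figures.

P ≈ 165.4 kN

γ = 0.803 × 9.81 = 7.87743 kN/m³.
Let θ = 68.2° be the plate's angle to the horizontal; measure y along the incline from where the plane meets the free surface. Vertical depth h = y·sinθ with sinθ = 0.928486.
The centroid lies 4.3/2 = 2.15 m below the top edge, so y_c = 0.89 + 2.15 = 3.04 m and h_c = 3.04 × 0.928486 = 2.8226 m.
A = 2.8 × 4.3 = 12.04 m².
Resultant F = γ·h_c·A = 7.87743 × 2.8226 × 12.04 = 267.707 kN.
I_c = b·h³/12 = 2.8 × 4.3³/12 = 18.5516 m⁴.
Centre of pressure: y_p = y_c + I_c/(y_c·A) = 3.04 + 18.5516/(3.04 × 12.04) = 3.04 + 0.506852 = 3.54685 m along the plane.
The resultant acts 2.15 + 0.506852 = 2.65685 m (along the plate) below the hinge at the top edge, so the moment about the hinge is M = F × 2.65685 = 267.707 × 2.65685 = 711.257 kN·m.
A normal force at the bottom, 4.3 m from the hinge, must supply this moment: P = 711.257/4.3 = 165.409 kN.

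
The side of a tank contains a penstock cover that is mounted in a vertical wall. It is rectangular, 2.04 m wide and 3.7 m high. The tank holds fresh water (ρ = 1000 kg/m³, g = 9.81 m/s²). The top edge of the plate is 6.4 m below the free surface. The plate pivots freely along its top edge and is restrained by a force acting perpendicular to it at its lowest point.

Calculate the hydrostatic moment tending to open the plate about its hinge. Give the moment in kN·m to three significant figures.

M ≈ 1210 kN·m

γ = ρg = 1000 × 9.81 = 9810 N/m³ = 9.81 kN/m³.
The centroid lies 3.7/2 = 1.85 m below the top edge, so the centroid depth is h_c = 6.4 + 1.85 = 8.25 m.
A = 2.04 × 3.7 = 7.548 m².
Resultant F = γ·h_c·A = 9.81 × 8.25 × 7.548 = 610.879 kN.
I_c = b·h³/12 = 2.04 × 3.7³/12 = 8.61101 m⁴.
Centre of pressure: y_p = y_c + I_c/(y_c·A) = 8.25 + 8.61101/(8.25 × 7.548) = 8.25 + 0.138283 = 8.38828 m along the plane.
The resultant acts 1.85 + 0.138283 = 1.98828 m (along the plate) below the hinge at the top edge, so the moment about the hinge is M = F × 1.98828 = 610.879 × 1.98828 = 1214.6 kN·m.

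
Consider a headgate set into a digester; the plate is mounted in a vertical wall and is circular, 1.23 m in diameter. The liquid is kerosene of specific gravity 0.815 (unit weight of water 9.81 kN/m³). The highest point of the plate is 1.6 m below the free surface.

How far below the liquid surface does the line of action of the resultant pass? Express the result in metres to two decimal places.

γ = 0.815 × 9.81 = 7.99515 kN/m³.
The centroid is at the centre, 0.615 m below the top of the plate, so the centroid depth is h_c = 1.6 + 0.615 = 2.215 m.
A = π(0.615)² = 1.18823 m².
Resultant F = γ·h_c·A = 7.99515 × 2.215 × 1.18823 = 21.0427 kN.
I_c = πr⁴/4 = π × 0.615⁴/4 = 0.112354 m⁴.
Centre of pressure: y_p = y_c + I_c/(y_c·A) = 2.215 + 0.112354/(2.215 × 1.18823) = 2.215 + 0.0426888 = 2.25769 m along the plane.

h_p = 2.26 m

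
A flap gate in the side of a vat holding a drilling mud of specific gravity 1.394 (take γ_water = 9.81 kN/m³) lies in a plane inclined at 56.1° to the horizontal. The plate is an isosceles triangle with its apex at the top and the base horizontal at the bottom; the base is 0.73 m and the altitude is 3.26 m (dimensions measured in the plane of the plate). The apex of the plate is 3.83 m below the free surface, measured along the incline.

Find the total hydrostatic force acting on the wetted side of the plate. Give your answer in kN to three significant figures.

F ≈ 81.1 kN

γ = 1.394 × 9.81 = 13.67514 kN/m³.
Let θ = 56.1° be the plate's angle to the horizontal; measure y along the incline from where the plane meets the free surface. Vertical depth h = y·sinθ with sinθ = 0.830012.
With the apex up, the centroid sits 2h/3 = 2 × 3.26/3 = 2.17333 m below the apex, so y_c = 3.83 + 2.17333 = 6.00333 m and h_c = 6.00333 × 0.830012 = 4.98284 m.
A = ½ × 0.73 × 3.26 = 1.1899 m².
Resultant F = γ·h_c·A = 13.67514 × 4.98284 × 1.1899 = 81.081 kN.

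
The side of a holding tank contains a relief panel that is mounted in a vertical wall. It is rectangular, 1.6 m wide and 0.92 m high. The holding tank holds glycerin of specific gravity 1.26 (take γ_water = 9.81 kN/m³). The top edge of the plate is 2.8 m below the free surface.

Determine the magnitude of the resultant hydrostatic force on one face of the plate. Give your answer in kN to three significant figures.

F ≈ 59.3 kN

γ = 1.26 × 9.81 = 12.3606 kN/m³.
The centroid lies 0.92/2 = 0.46 m below the top edge, so the centroid depth is h_c = 2.8 + 0.46 = 3.26 m.
A = 1.6 × 0.92 = 1.472 m².
Resultant F = γ·h_c·A = 12.3606 × 3.26 × 1.472 = 59.3151 kN.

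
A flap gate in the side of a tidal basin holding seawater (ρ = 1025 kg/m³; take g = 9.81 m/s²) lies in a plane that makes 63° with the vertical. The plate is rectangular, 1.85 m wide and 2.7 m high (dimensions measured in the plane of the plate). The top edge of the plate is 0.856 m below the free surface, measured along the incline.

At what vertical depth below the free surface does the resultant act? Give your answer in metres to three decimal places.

h_p = 1.127 m

γ = ρg = 1025 × 9.81 / 1000 = 10.05525 kN/m³.
The plate makes 63° with the vertical, i.e. θ = 90° − 63° = 27° to the horizontal. Measuring y along the incline from the free-surface line, vertical depth h = y·sinθ with sinθ = 0.453990.
The centroid lies 2.7/2 = 1.35 m below the top edge, so y_c = 0.856 + 1.35 = 2.206 m and h_c = 2.206 × 0.453990 = 1.0015 m.
A = 1.85 × 2.7 = 4.995 m².
Resultant F = γ·h_c·A = 10.05525 × 1.0015 × 4.995 = 50.3013 kN.
I_c = b·h³/12 = 1.85 × 2.7³/12 = 3.03446 m⁴.
Centre of pressure: y_p = y_c + I_c/(y_c·A) = 2.206 + 3.03446/(2.206 × 4.995) = 2.206 + 0.275385 = 2.48138 m along the plane.
Vertically, h_p = y_p·sinθ = 2.48138 × 0.453990 = 1.12652 m.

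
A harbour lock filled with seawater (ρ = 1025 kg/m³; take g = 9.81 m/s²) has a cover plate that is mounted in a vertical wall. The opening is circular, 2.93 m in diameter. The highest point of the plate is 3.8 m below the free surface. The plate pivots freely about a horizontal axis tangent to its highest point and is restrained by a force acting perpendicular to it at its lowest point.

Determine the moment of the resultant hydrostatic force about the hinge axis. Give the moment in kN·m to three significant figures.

M ≈ 559 kN·m

γ = ρg = 1025 × 9.81 / 1000 = 10.05525 kN/m³.
The centroid is at the centre, 1.465 m below the top of the plate, so the centroid depth is h_c = 3.8 + 1.465 = 5.265 m.
A = π(1.465)² = 6.74256 m².
Resultant F = γ·h_c·A = 10.05525 × 5.265 × 6.74256 = 356.957 kN.
I_c = πr⁴/4 = π × 1.465⁴/4 = 3.61777 m⁴.
Centre of pressure: y_p = y_c + I_c/(y_c·A) = 5.265 + 3.61777/(5.265 × 6.74256) = 5.265 + 0.10191 = 5.36691 m along the plane.
The resultant acts 1.465 + 0.10191 = 1.56691 m (along the plate) below the hinge at the top edge, so the moment about the hinge is M = F × 1.56691 = 356.957 × 1.56691 = 559.319 kN·m.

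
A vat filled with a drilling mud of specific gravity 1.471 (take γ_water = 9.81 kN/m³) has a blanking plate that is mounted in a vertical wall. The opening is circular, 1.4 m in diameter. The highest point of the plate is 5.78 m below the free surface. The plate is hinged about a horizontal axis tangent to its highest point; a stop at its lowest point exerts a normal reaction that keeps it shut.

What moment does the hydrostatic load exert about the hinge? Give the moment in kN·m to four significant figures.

M ≈ 103.5 kN·m

γ = 1.471 × 9.81 = 14.43051 kN/m³.
The centroid is at the centre, 0.7 m below the top of the plate, so the centroid depth is h_c = 5.78 + 0.7 = 6.48 m.
A = π(0.7)² = 1.53938 m².
Resultant F = γ·h_c·A = 14.43051 × 6.48 × 1.53938 = 143.947 kN.
I_c = πr⁴/4 = π × 0.7⁴/4 = 0.188574 m⁴.
Centre of pressure: y_p = y_c + I_c/(y_c·A) = 6.48 + 0.188574/(6.48 × 1.53938) = 6.48 + 0.0189043 = 6.4989 m along the plane.
The resultant acts 0.7 + 0.0189043 = 0.718904 m (along the plate) below the hinge at the top edge, so the moment about the hinge is M = F × 0.718904 = 143.947 × 0.718904 = 103.484 kN·m.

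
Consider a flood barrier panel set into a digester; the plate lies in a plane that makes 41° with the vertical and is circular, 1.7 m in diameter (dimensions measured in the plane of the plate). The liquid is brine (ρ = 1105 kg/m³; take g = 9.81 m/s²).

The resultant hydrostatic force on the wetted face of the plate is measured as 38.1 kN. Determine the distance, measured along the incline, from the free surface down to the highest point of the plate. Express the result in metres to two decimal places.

γ = ρg = 1105 × 9.81 / 1000 = 10.84005 kN/m³.
A = π(0.85)² = 2.2698 m².
From F = γ·h_c·A, the centroid depth is h_c = 38.1/(10.84005 × 2.2698) = 1.54848 m.
The plate makes 41° with the vertical, i.e. θ = 90° − 41° = 49° to the horizontal. Measuring y along the incline from the free-surface line, vertical depth h = y·sinθ with sinθ = 0.754710.
Along the incline, y_c = h_c/sinθ = 1.54848/0.754710 = 2.05175 m.
The centroid is at the centre, 0.85 m below the top of the plate, so the highest point sits at y_top = 2.05175 − 0.85 = 1.20175 m along the incline.

y_top ≈ 1.20 m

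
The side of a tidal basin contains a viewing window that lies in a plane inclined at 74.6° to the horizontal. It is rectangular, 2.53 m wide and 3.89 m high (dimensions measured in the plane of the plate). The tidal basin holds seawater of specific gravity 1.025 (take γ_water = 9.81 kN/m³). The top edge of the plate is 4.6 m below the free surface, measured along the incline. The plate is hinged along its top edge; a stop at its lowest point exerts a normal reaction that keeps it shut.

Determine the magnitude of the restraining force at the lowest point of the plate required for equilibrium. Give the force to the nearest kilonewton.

P ≈ 343 kN

γ = 1.025 × 9.81 = 10.05525 kN/m³.
Let θ = 74.6° be the plate's angle to the horizontal; measure y along the incline from where the plane meets the free surface. Vertical depth h = y·sinθ with sinθ = 0.964095.
The centroid lies 3.89/2 = 1.945 m below the top edge, so y_c = 4.6 + 1.945 = 6.545 m and h_c = 6.545 × 0.964095 = 6.31 m.
A = 2.53 × 3.89 = 9.8417 m².
Resultant F = γ·h_c·A = 10.05525 × 6.31 × 9.8417 = 624.442 kN.
I_c = b·h³/12 = 2.53 × 3.89³/12 = 12.4105 m⁴.
Centre of pressure: y_p = y_c + I_c/(y_c·A) = 6.545 + 12.4105/(6.545 × 9.8417) = 6.545 + 0.192668 = 6.73767 m along the plane.
The resultant acts 1.945 + 0.192668 = 2.13767 m (along the plate) below the hinge at the top edge, so the moment about the hinge is M = F × 2.13767 = 624.442 × 2.13767 = 1334.85 kN·m.
A normal force at the bottom, 3.89 m from the hinge, must supply this moment: P = 1334.85/3.89 = 343.149 kN.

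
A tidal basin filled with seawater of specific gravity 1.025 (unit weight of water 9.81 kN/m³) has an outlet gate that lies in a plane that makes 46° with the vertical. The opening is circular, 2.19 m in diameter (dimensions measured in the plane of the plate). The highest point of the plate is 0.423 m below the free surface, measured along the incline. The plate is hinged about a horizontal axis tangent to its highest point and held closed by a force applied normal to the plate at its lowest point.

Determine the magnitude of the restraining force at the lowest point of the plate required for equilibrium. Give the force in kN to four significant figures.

P ≈ 23.57 kN

γ = 1.025 × 9.81 = 10.05525 kN/m³.
The plate makes 46° with the vertical, i.e. θ = 90° − 46° = 44° to the horizontal. Measuring y along the incline from the free-surface line, vertical depth h = y·sinθ with sinθ = 0.694658.
The centroid is at the centre, 1.095 m below the top of the plate, so y_c = 0.423 + 1.095 = 1.518 m and h_c = 1.518 × 0.694658 = 1.05449 m.
A = π(1.095)² = 3.76685 m².
Resultant F = γ·h_c·A = 10.05525 × 1.05449 × 3.76685 = 39.9405 kN.
I_c = πr⁴/4 = π × 1.095⁴/4 = 1.12914 m⁴.
Centre of pressure: y_p = y_c + I_c/(y_c·A) = 1.518 + 1.12914/(1.518 × 3.76685) = 1.518 + 0.197468 = 1.71547 m along the plane.
The resultant acts 1.095 + 0.197468 = 1.29247 m (along the plate) below the hinge at the top edge, so the moment about the hinge is M = F × 1.29247 = 39.9405 × 1.29247 = 51.6219 kN·m.
A normal force at the bottom, 2.19 m from the hinge, must supply this moment: P = 51.6219/2.19 = 23.5716 kN.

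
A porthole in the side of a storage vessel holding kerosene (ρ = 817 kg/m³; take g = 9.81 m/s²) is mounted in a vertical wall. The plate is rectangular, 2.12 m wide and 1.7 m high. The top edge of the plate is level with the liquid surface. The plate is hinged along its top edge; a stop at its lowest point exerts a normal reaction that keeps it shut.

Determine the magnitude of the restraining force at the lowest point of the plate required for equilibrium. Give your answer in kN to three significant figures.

P ≈ 16.4 kN

γ = ρg = 817 × 9.81 / 1000 = 8.01477 kN/m³.
The centroid lies 1.7/2 = 0.85 m below the top edge, so the centroid depth is h_c = 0.85 m.
A = 2.12 × 1.7 = 3.604 m².
Resultant F = γ·h_c·A = 8.01477 × 0.85 × 3.604 = 24.5524 kN.
I_c = b·h³/12 = 2.12 × 1.7³/12 = 0.867963 m⁴.
Centre of pressure: y_p = y_c + I_c/(y_c·A) = 0.85 + 0.867963/(0.85 × 3.604) = 0.85 + 0.283333 = 1.13333 m along the plane.
The resultant acts 0.85 + 0.283333 = 1.13333 m (along the plate) below the hinge at the top edge, so the moment about the hinge is M = F × 1.13333 = 24.5524 × 1.13333 = 27.826 kN·m.
A normal force at the bottom, 1.7 m from the hinge, must supply this moment: P = 27.826/1.7 = 16.3682 kN.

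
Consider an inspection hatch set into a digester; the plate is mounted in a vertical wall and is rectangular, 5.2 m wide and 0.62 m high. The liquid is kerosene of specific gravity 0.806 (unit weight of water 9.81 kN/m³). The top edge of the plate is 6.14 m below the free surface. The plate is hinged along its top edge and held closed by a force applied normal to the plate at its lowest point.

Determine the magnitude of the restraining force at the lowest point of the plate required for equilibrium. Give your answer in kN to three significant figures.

γ = 0.806 × 9.81 = 7.90686 kN/m³.
The centroid lies 0.62/2 = 0.31 m below the top edge, so the centroid depth is h_c = 6.14 + 0.31 = 6.45 m.
A = 5.2 × 0.62 = 3.224 m².
Resultant F = γ·h_c·A = 7.90686 × 6.45 × 3.224 = 164.422 kN.
I_c = b·h³/12 = 5.2 × 0.62³/12 = 0.103275 m⁴.
Centre of pressure: y_p = y_c + I_c/(y_c·A) = 6.45 + 0.103275/(6.45 × 3.224) = 6.45 + 0.00496639 = 6.45497 m along the plane.
The resultant acts 0.31 + 0.00496639 = 0.314966 m (along the plate) below the hinge at the top edge, so the moment about the hinge is M = F × 0.314966 = 164.422 × 0.314966 = 51.7873 kN·m.
A normal force at the bottom, 0.62 m from the hinge, must supply this moment: P = 51.7873/0.62 = 83.5279 kN.

P ≈ 83.5 kN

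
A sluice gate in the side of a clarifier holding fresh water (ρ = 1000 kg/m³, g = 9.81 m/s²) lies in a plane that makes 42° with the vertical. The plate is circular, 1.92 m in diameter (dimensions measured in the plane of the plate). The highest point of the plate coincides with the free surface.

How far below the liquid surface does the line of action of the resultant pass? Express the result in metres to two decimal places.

γ = ρg = 1000 × 9.81 = 9810 N/m³ = 9.81 kN/m³.
The plate makes 42° with the vertical, i.e. θ = 90° − 42° = 48° to the horizontal. Measuring y along the incline from the free-surface line, vertical depth h = y·sinθ with sinθ = 0.743145.
The centroid is at the centre, 0.96 m below the top of the plate, so y_c = 0.96 m and h_c = 0.96 × 0.743145 = 0.713419 m.
A = π(0.96)² = 2.89529 m².
Resultant F = γ·h_c·A = 9.81 × 0.713419 × 2.89529 = 20.2631 kN.
I_c = πr⁴/4 = π × 0.96⁴/4 = 0.667075 m⁴.
Centre of pressure: y_p = y_c + I_c/(y_c·A) = 0.96 + 0.667075/(0.96 × 2.89529) = 0.96 + 0.24 = 1.2 m along the plane.
Vertically, h_p = y_p·sinθ = 1.2 × 0.743145 = 0.891774 m.

h_p = 0.89 m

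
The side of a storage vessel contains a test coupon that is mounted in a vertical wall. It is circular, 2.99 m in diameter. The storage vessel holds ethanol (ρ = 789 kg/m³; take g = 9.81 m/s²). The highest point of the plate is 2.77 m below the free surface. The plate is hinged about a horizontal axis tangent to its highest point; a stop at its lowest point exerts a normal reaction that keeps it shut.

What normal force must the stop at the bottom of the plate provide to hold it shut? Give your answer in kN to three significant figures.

P ≈ 126 kN

γ = ρg = 789 × 9.81 / 1000 = 7.74009 kN/m³.
The centroid is at the centre, 1.495 m below the top of the plate, so the centroid depth is h_c = 2.77 + 1.495 = 4.265 m.
A = π(1.495)² = 7.02154 m².
Resultant F = γ·h_c·A = 7.74009 × 4.265 × 7.02154 = 231.791 kN.
I_c = πr⁴/4 = π × 1.495⁴/4 = 3.92333 m⁴.
Centre of pressure: y_p = y_c + I_c/(y_c·A) = 4.265 + 3.92333/(4.265 × 7.02154) = 4.265 + 0.13101 = 4.39601 m along the plane.
The resultant acts 1.495 + 0.13101 = 1.62601 m (along the plate) below the hinge at the top edge, so the moment about the hinge is M = F × 1.62601 = 231.791 × 1.62601 = 376.894 kN·m.
A normal force at the bottom, 2.99 m from the hinge, must supply this moment: P = 376.894/2.99 = 126.052 kN.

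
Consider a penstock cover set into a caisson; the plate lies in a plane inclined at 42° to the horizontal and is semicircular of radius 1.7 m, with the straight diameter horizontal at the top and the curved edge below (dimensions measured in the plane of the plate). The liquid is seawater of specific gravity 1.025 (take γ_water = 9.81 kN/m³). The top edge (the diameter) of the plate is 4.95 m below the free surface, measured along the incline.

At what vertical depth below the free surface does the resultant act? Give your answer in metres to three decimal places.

γ = 1.025 × 9.81 = 10.05525 kN/m³.
Let θ = 42° be the plate's angle to the horizontal; measure y along the incline from where the plane meets the free surface. Vertical depth h = y·sinθ with sinθ = 0.669131.
The centroid of a semicircle lies 4r/(3π) = 0.721502 m from the diameter, here below the top edge, so y_c = 4.95 + 0.721502 = 5.6715 m and h_c = 5.6715 × 0.669131 = 3.79498 m.
A = πr²/2 = π × 1.7²/2 = 4.5396 m².
Resultant F = γ·h_c·A = 10.05525 × 3.79498 × 4.5396 = 173.229 kN.
I_c = (π/8 − 8/(9π))·r⁴ = 0.109757 × 1.7⁴ = 0.916701 m⁴.
Centre of pressure: y_p = y_c + I_c/(y_c·A) = 5.6715 + 0.916701/(5.6715 × 4.5396) = 5.6715 + 0.0356051 = 5.70711 m along the plane.
Vertically, h_p = y_p·sinθ = 5.70711 × 0.669131 = 3.8188 m.

h_p = 3.819 m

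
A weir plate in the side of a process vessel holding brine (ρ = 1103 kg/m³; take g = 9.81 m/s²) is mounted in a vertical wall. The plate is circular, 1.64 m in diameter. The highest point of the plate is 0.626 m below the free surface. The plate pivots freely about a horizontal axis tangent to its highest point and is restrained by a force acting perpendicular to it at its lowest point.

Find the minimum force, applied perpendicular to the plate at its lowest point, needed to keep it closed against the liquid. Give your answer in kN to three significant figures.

γ = ρg = 1103 × 9.81 / 1000 = 10.82043 kN/m³.
The centroid is at the centre, 0.82 m below the top of the plate, so the centroid depth is h_c = 0.626 + 0.82 = 1.446 m.
A = π(0.82)² = 2.11241 m².
Resultant F = γ·h_c·A = 10.82043 × 1.446 × 2.11241 = 33.0515 kN.
I_c = πr⁴/4 = π × 0.82⁴/4 = 0.355096 m⁴.
Centre of pressure: y_p = y_c + I_c/(y_c·A) = 1.446 + 0.355096/(1.446 × 2.11241) = 1.446 + 0.116252 = 1.56225 m along the plane.
The resultant acts 0.82 + 0.116252 = 0.936252 m (along the plate) below the hinge at the top edge, so the moment about the hinge is M = F × 0.936252 = 33.0515 × 0.936252 = 30.9445 kN·m.
A normal force at the bottom, 1.64 m from the hinge, must supply this moment: P = 30.9445/1.64 = 18.8686 kN.

P ≈ 18.9 kN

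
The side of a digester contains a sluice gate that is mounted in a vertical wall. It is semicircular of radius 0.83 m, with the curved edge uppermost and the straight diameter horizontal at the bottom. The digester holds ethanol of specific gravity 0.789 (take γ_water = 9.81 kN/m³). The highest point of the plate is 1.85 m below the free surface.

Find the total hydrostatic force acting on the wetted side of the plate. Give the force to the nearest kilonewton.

γ = 0.789 × 9.81 = 7.74009 kN/m³.
The centroid lies 4r/(3π) = 0.352263 m above the diameter, so r − 4r/(3π) = 0.83 − 0.352263 = 0.477737 m below the topmost point, so the centroid depth is h_c = 1.85 + 0.477737 = 2.32774 m.
A = πr²/2 = π × 0.83²/2 = 1.08212 m².
Resultant F = γ·h_c·A = 7.74009 × 2.32774 × 1.08212 = 19.4965 kN.

F ≈ 19 kN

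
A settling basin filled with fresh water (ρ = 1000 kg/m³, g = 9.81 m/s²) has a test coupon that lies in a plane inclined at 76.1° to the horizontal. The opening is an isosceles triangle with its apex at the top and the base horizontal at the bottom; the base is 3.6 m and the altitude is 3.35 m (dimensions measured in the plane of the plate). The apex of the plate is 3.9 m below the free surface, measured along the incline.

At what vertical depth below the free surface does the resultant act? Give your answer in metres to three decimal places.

γ = ρg = 1000 × 9.81 = 9810 N/m³ = 9.81 kN/m³.
Let θ = 76.1° be the plate's angle to the horizontal; measure y along the incline from where the plane meets the free surface. Vertical depth h = y·sinθ with sinθ = 0.970716.
With the apex up, the centroid sits 2h/3 = 2 × 3.35/3 = 2.23333 m below the apex, so y_c = 3.9 + 2.23333 = 6.13333 m and h_c = 6.13333 × 0.970716 = 5.95372 m.
A = ½ × 3.6 × 3.35 = 6.03 m².
Resultant F = γ·h_c·A = 9.81 × 5.95372 × 6.03 = 352.188 kN.
I_c = b·h³/36 = 3.6 × 3.35³/36 = 3.75954 m⁴.
Centre of pressure: y_p = y_c + I_c/(y_c·A) = 6.13333 + 3.75954/(6.13333 × 6.03) = 6.13333 + 0.101653 = 6.23498 m along the plane.
Vertically, h_p = y_p·sinθ = 6.23498 × 0.970716 = 6.05239 m.

h_p = 6.052 m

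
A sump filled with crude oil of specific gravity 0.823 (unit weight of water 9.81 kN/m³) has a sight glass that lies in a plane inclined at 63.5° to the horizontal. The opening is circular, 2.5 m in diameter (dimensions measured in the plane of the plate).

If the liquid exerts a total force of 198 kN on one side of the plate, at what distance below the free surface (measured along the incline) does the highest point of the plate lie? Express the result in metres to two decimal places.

y_top ≈ 4.33 m

γ = 0.823 × 9.81 = 8.07363 kN/m³.
A = π(1.25)² = 4.90874 m².
From F = γ·h_c·A, the centroid depth is h_c = 198/(8.07363 × 4.90874) = 4.99604 m.
Let θ = 63.5° be the plate's angle to the horizontal; measure y along the incline from where the plane meets the free surface. Vertical depth h = y·sinθ with sinθ = 0.894934.
Along the incline, y_c = h_c/sinθ = 4.99604/0.894934 = 5.58258 m.
The centroid is at the centre, 1.25 m below the top of the plate, so the highest point sits at y_top = 5.58258 − 1.25 = 4.33258 m along the incline.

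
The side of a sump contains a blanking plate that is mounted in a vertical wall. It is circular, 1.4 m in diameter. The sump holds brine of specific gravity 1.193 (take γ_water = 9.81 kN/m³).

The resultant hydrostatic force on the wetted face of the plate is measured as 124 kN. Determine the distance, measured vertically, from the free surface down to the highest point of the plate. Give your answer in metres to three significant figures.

γ = 1.193 × 9.81 = 11.70333 kN/m³.
A = π(0.7)² = 1.53938 m².
From F = γ·h_c·A, the centroid depth is h_c = 124/(11.70333 × 1.53938) = 6.88282 m.
The centroid is at the centre, 0.7 m below the top of the plate, so the highest point sits at h_top = 6.88282 − 0.7 = 6.18282 m below the surface.

d_top ≈ 6.18 m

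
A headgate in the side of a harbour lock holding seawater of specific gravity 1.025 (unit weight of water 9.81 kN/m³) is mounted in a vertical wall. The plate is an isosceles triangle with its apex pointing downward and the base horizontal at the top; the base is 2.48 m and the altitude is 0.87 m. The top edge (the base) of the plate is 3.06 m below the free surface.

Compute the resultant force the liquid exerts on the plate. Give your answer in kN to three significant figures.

F ≈ 36.3 kN

γ = 1.025 × 9.81 = 10.05525 kN/m³.
With the apex down, the centroid sits h/3 = 0.87/3 = 0.29 m below the base (the top edge), so the centroid depth is h_c = 3.06 + 0.29 = 3.35 m.
A = ½ × 2.48 × 0.87 = 1.0788 m².
Resultant F = γ·h_c·A = 10.05525 × 3.35 × 1.0788 = 36.3395 kN.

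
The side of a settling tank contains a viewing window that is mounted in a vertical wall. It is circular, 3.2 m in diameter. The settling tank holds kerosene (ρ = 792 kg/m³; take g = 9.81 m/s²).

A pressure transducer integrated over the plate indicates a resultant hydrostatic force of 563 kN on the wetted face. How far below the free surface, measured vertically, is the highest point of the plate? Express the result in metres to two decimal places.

γ = ρg = 792 × 9.81 / 1000 = 7.76952 kN/m³.
A = π(1.6)² = 8.04248 m².
From F = γ·h_c·A, the centroid depth is h_c = 563/(7.76952 × 8.04248) = 9.00999 m.
The centroid is at the centre, 1.6 m below the top of the plate, so the highest point sits at h_top = 9.00999 − 1.6 = 7.40999 m below the surface.

d_top ≈ 7.41 m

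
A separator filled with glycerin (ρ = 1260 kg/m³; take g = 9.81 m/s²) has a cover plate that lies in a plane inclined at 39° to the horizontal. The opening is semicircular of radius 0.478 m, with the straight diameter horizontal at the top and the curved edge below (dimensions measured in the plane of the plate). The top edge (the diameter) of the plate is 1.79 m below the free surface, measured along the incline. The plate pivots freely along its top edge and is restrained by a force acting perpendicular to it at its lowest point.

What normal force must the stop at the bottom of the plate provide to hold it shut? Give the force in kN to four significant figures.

γ = ρg = 1260 × 9.81 / 1000 = 12.3606 kN/m³.
Let θ = 39° be the plate's angle to the horizontal; measure y along the incline from where the plane meets the free surface. Vertical depth h = y·sinθ with sinθ = 0.629320.
The centroid of a semicircle lies 4r/(3π) = 0.20287 m from the diameter, here below the top edge, so y_c = 1.79 + 0.20287 = 1.99287 m and h_c = 1.99287 × 0.629320 = 1.25415 m.
A = πr²/2 = π × 0.478²/2 = 0.358902 m².
Resultant F = γ·h_c·A = 12.3606 × 1.25415 × 0.358902 = 5.56372 kN.
I_c = (π/8 − 8/(9π))·r⁴ = 0.109757 × 0.478⁴ = 0.00572986 m⁴.
Centre of pressure: y_p = y_c + I_c/(y_c·A) = 1.99287 + 0.00572986/(1.99287 × 0.358902) = 1.99287 + 0.00801104 = 2.00088 m along the plane.
The resultant acts 0.20287 + 0.00801104 = 0.210881 m (along the plate) below the hinge at the top edge, so the moment about the hinge is M = F × 0.210881 = 5.56372 × 0.210881 = 1.17328 kN·m.
A normal force at the bottom, 0.478 m from the hinge, must supply this moment: P = 1.17328/0.478 = 2.45456 kN.

P ≈ 2.455 kN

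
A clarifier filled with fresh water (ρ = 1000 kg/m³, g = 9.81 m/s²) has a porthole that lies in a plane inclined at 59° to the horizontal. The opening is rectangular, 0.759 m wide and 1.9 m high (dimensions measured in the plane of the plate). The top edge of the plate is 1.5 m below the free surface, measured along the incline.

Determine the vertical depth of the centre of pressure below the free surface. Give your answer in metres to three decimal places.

γ = ρg = 1000 × 9.81 = 9810 N/m³ = 9.81 kN/m³.
Let θ = 59° be the plate's angle to the horizontal; measure y along the incline from where the plane meets the free surface. Vertical depth h = y·sinθ with sinθ = 0.857167.
The centroid lies 1.9/2 = 0.95 m below the top edge, so y_c = 1.5 + 0.95 = 2.45 m and h_c = 2.45 × 0.857167 = 2.10006 m.
A = 0.759 × 1.9 = 1.4421 m².
Resultant F = γ·h_c·A = 9.81 × 2.10006 × 1.4421 = 29.7096 kN.
I_c = b·h³/12 = 0.759 × 1.9³/12 = 0.433832 m⁴.
Centre of pressure: y_p = y_c + I_c/(y_c·A) = 2.45 + 0.433832/(2.45 × 1.4421) = 2.45 + 0.122789 = 2.57279 m along the plane.
Vertically, h_p = y_p·sinθ = 2.57279 × 0.857167 = 2.20531 m.

h_p = 2.205 m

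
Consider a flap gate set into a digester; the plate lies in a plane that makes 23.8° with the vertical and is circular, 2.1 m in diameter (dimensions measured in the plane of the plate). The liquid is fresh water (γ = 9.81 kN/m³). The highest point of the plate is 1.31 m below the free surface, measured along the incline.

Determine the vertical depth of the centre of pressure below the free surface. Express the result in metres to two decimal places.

γ = 9.81 kN/m³.
The plate makes 23.8° with the vertical, i.e. θ = 90° − 23.8° = 66.2° to the horizontal. Measuring y along the incline from the free-surface line, vertical depth h = y·sinθ with sinθ = 0.914960.
The centroid is at the centre, 1.05 m below the top of the plate, so y_c = 1.31 + 1.05 = 2.36 m and h_c = 2.36 × 0.914960 = 2.15931 m.
A = π(1.05)² = 3.46361 m².
Resultant F = γ·h_c·A = 9.81 × 2.15931 × 3.46361 = 73.3691 kN.
I_c = πr⁴/4 = π × 1.05⁴/4 = 0.954656 m⁴.
Centre of pressure: y_p = y_c + I_c/(y_c·A) = 2.36 + 0.954656/(2.36 × 3.46361) = 2.36 + 0.11679 = 2.47679 m along the plane.
Vertically, h_p = y_p·sinθ = 2.47679 × 0.914960 = 2.26616 m.

h_p = 2.27 m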